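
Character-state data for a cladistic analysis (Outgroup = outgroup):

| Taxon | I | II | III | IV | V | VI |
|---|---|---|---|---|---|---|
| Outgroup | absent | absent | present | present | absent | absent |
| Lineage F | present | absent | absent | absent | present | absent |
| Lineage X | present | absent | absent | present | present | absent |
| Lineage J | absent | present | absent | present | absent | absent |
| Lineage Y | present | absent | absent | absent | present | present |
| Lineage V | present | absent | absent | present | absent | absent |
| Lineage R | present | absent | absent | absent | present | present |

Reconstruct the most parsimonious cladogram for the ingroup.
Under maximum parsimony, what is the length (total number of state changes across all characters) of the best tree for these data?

6

Character polarity is set by the outgroup: the derived state is whichever differs from the outgroup's state, so for III, IV the derived state is 'absent', and for the remaining characters it is 'present'.
I (derived state 'present') is shared by Lineage F, Lineage R, Lineage V, Lineage X, and Lineage Y — a synapomorphy uniting that clade.
II (derived state 'present') is unique to Lineage J (autapomorphy; uninformative for grouping).
III (derived state 'absent') is shared by all ingroup taxa — unites the whole ingroup.
IV (derived state 'absent') is shared by Lineage F, Lineage R, and Lineage Y — a synapomorphy uniting that clade.
V: derived state 'present' in Lineage F, Lineage R, Lineage X, and Lineage Y only — synapomorphy for {Lineage F, Lineage R, Lineage X, Lineage Y}.
Only Lineage R and Lineage Y show the derived state 'present' for VI, supporting them as a clade.
Most parsimonious ingroup topology: ((((Lineage F,(Lineage Y,Lineage R)),Lineage X),Lineage V),Lineage J).
Changes per character on this tree: I: 1; II: 1; III: 1; IV: 1; V: 1; VI: 1.
Total = 6.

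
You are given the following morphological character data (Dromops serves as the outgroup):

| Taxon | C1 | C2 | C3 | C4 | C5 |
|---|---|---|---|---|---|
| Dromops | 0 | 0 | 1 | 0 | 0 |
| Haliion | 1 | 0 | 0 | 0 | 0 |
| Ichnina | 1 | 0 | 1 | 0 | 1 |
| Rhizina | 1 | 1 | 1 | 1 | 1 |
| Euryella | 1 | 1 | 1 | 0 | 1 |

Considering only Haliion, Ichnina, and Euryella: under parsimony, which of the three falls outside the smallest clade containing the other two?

Haliion

Character polarity is set by the outgroup: the derived state is whichever differs from the outgroup's state, so for C3 the derived state is '0', and for the remaining characters it is '1'.
All ingroup taxa share the derived state '1' for C1; it defines the ingroup but does not resolve relationships within it.
C2 (derived state '1') is shared by Euryella and Rhizina — a synapomorphy uniting that clade.
C3 (derived state '0') is unique to Haliion (autapomorphy; uninformative for grouping).
C4: derived state '1' in Rhizina only — an autapomorphy, so it tells us nothing about relationships among taxa.
C5 (derived state '1') is shared by Euryella, Ichnina, and Rhizina — a synapomorphy uniting that clade.
Most parsimonious ingroup topology: (Haliion,(Ichnina,(Rhizina,Euryella))).
Ichnina and Euryella share a more recent common ancestor with each other than either does with Haliion, so Haliion is the least closely related of the three.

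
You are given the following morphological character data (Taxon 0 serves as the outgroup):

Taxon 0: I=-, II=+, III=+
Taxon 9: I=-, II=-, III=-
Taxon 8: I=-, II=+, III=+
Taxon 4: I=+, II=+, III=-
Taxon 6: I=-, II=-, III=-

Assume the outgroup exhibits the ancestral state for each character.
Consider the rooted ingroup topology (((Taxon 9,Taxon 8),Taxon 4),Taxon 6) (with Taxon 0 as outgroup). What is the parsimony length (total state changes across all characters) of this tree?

Map each character onto (((Taxon 9,Taxon 8),Taxon 4),Taxon 6) (rooted by Taxon 0) and count the minimum state changes it requires (Fitch parsimony):
I: 1; II: 2; III: 2.
Total tree length = 5.

5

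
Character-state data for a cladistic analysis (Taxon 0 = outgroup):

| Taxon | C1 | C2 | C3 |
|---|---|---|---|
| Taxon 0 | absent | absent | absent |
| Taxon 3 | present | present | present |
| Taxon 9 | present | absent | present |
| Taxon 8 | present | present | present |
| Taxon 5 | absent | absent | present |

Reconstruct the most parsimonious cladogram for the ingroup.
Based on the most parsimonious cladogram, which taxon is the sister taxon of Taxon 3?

Taxon 8

The outgroup has state 'absent' for every character, so 'present' is the derived state throughout.
C1 (derived state 'present') is shared by Taxon 3, Taxon 8, and Taxon 9 — a synapomorphy uniting that clade.
C2 (derived state 'present') is shared by Taxon 3 and Taxon 8 — a synapomorphy uniting that clade.
C3 (derived state 'present') is shared by all ingroup taxa — unites the whole ingroup.
Most parsimonious ingroup topology: (((Taxon 3,Taxon 8),Taxon 9),Taxon 5).
Taxon 3 and Taxon 8 form a cherry on this tree, so they are sister taxa.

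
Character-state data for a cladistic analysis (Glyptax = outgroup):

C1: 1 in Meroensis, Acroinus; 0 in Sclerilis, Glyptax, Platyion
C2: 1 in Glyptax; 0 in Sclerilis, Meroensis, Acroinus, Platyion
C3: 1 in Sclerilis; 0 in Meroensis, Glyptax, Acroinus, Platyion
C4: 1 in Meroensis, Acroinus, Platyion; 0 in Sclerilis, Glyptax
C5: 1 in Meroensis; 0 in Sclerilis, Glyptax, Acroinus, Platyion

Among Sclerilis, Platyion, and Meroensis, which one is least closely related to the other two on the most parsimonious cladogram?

Character polarity is set by the outgroup: the derived state is whichever differs from the outgroup's state, so for C2 the derived state is '0', and for the remaining characters it is '1'.
C1 (derived state '1') is shared by Acroinus and Meroensis — a synapomorphy uniting that clade.
All ingroup taxa share the derived state '0' for C2; it defines the ingroup but does not resolve relationships within it.
C3 (derived state '1') is unique to Sclerilis (autapomorphy; uninformative for grouping).
C4: derived state '1' in Acroinus, Meroensis, and Platyion only — synapomorphy for {Acroinus, Meroensis, Platyion}.
C5: derived state '1' in Meroensis only — an autapomorphy, so it tells us nothing about relationships among taxa.
Most parsimonious ingroup topology: (((Meroensis,Acroinus),Platyion),Sclerilis).
Meroensis and Platyion share a more recent common ancestor with each other than either does with Sclerilis, so Sclerilis is the least closely related of the three.

Sclerilis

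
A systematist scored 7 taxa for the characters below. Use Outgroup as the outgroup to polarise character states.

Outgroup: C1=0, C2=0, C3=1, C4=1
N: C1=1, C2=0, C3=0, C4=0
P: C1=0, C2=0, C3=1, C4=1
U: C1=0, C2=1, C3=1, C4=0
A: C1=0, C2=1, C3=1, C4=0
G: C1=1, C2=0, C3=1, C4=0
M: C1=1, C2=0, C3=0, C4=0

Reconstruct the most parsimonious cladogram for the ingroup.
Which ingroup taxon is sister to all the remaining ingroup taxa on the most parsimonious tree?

Character polarity is set by the outgroup: the derived state is whichever differs from the outgroup's state, so for C3, C4 the derived state is '0', and for the remaining characters it is '1'.
C1: derived state '1' in G, M, and N only — synapomorphy for {G, M, N}.
C2 (derived state '1') is shared by A and U — a synapomorphy uniting that clade.
C3 (derived state '0') is shared by M and N — a synapomorphy uniting that clade.
C4 (derived state '0') is shared by A, G, M, N, and U — a synapomorphy uniting that clade.
Most parsimonious ingroup topology: ((((N,M),G),(U,A)),P).
P is sister to the clade containing all other ingroup taxa, so it is the earliest-diverging (most basal) ingroup lineage.

P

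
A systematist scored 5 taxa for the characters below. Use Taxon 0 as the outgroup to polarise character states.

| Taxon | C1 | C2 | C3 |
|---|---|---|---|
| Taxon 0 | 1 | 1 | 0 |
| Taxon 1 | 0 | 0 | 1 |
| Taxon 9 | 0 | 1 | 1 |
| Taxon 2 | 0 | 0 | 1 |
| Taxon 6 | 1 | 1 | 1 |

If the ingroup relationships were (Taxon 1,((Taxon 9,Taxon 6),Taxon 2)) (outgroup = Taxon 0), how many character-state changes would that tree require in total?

5

Map each character onto (Taxon 1,((Taxon 9,Taxon 6),Taxon 2)) (rooted by Taxon 0) and count the minimum state changes it requires (Fitch parsimony):
C1: 2; C2: 2; C3: 1.
Total tree length = 5.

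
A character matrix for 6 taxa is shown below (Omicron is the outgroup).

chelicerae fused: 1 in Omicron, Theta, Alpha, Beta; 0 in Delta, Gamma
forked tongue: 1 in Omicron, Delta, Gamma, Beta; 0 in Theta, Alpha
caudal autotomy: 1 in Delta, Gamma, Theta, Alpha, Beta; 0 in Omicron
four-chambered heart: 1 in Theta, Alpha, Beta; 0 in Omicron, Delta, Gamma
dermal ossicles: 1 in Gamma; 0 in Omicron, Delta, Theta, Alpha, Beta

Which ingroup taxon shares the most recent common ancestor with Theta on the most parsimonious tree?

Character polarity is set by the outgroup: the derived state is whichever differs from the outgroup's state, so for chelicerae fused, forked tongue the derived state is '0', and for the remaining characters it is '1'.
chelicerae fused (derived state '0') is shared by Delta and Gamma — a synapomorphy uniting that clade.
forked tongue: derived state '0' in Alpha and Theta only — synapomorphy for {Alpha, Theta}.
All ingroup taxa share the derived state '1' for caudal autotomy; it defines the ingroup but does not resolve relationships within it.
four-chambered heart: derived state '1' in Alpha, Beta, and Theta only — synapomorphy for {Alpha, Beta, Theta}.
dermal ossicles (derived state '1') is unique to Gamma (autapomorphy; uninformative for grouping).
Most parsimonious ingroup topology: ((Delta,Gamma),((Theta,Alpha),Beta)).
Theta and Alpha form a cherry on this tree, so they are sister taxa.

Alpha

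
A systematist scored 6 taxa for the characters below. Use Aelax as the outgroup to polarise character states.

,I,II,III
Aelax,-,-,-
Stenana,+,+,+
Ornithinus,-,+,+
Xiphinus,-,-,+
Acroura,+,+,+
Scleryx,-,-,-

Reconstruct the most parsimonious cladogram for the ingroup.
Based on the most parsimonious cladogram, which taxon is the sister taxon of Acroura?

The outgroup has state '-' for every character, so '+' is the derived state throughout.
Only Acroura and Stenana show the derived state '+' for I, supporting them as a clade.
II (derived state '+') is shared by Acroura, Ornithinus, and Stenana — a synapomorphy uniting that clade.
III: derived state '+' in Acroura, Ornithinus, Stenana, and Xiphinus only — synapomorphy for {Acroura, Ornithinus, Stenana, Xiphinus}.
Most parsimonious ingroup topology: ((((Stenana,Acroura),Ornithinus),Xiphinus),Scleryx).
Acroura and Stenana form a cherry on this tree, so they are sister taxa.

Stenana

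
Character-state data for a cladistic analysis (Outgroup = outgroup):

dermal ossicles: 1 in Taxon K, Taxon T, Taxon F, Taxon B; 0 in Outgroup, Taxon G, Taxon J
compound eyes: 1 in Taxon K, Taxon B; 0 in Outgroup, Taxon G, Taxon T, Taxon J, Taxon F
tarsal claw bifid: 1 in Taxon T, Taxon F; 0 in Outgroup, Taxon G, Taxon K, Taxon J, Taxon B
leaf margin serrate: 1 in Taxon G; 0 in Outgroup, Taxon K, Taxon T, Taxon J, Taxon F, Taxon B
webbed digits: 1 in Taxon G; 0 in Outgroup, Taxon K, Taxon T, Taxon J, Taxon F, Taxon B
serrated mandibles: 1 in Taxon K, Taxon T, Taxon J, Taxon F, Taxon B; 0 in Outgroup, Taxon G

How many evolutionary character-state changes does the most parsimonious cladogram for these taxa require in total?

6

The outgroup has state '0' for every character, so '1' is the derived state throughout.
dermal ossicles: derived state '1' in Taxon B, Taxon F, Taxon K, and Taxon T only — synapomorphy for {Taxon B, Taxon F, Taxon K, Taxon T}.
compound eyes (derived state '1') is shared by Taxon B and Taxon K — a synapomorphy uniting that clade.
tarsal claw bifid: derived state '1' in Taxon F and Taxon T only — synapomorphy for {Taxon F, Taxon T}.
leaf margin serrate: derived state '1' in Taxon G only — an autapomorphy, so it tells us nothing about relationships among taxa.
webbed digits (derived state '1') is unique to Taxon G (autapomorphy; uninformative for grouping).
serrated mandibles: derived state '1' in Taxon B, Taxon F, Taxon J, Taxon K, and Taxon T only — synapomorphy for {Taxon B, Taxon F, Taxon J, Taxon K, Taxon T}.
Most parsimonious ingroup topology: (Taxon G,(((Taxon K,Taxon B),(Taxon T,Taxon F)),Taxon J)).
Changes per character on this tree: dermal ossicles: 1; compound eyes: 1; tarsal claw bifid: 1; leaf margin serrate: 1; webbed digits: 1; serrated mandibles: 1.
Total = 6.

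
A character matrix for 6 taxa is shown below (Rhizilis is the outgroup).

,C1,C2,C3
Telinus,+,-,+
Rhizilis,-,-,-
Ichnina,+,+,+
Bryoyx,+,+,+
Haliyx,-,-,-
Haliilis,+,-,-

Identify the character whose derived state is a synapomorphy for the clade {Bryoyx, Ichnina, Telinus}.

C3

The outgroup has state '-' for every character, so '+' is the derived state throughout.
C1 (derived state '+') is shared by Bryoyx, Haliilis, Ichnina, and Telinus — a synapomorphy uniting that clade.
C2: derived state '+' in Bryoyx and Ichnina only — synapomorphy for {Bryoyx, Ichnina}.
C3: derived state '+' in Bryoyx, Ichnina, and Telinus only — synapomorphy for {Bryoyx, Ichnina, Telinus}.
Most parsimonious ingroup topology: (((Telinus,(Ichnina,Bryoyx)),Haliilis),Haliyx).
The clade {Bryoyx, Ichnina, Telinus} is supported by C3: its derived state '+' occurs in exactly those taxa and in no other taxon (including the outgroup).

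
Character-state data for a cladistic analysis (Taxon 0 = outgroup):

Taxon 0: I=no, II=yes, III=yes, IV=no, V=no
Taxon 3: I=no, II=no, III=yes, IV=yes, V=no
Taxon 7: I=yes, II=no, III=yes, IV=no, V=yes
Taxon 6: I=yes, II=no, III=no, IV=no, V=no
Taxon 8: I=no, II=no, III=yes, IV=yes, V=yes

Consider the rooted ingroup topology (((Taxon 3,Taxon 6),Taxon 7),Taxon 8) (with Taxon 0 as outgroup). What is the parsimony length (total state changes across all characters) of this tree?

Map each character onto (((Taxon 3,Taxon 6),Taxon 7),Taxon 8) (rooted by Taxon 0) and count the minimum state changes it requires (Fitch parsimony):
I: 2; II: 1; III: 1; IV: 2; V: 2.
Total tree length = 8.

8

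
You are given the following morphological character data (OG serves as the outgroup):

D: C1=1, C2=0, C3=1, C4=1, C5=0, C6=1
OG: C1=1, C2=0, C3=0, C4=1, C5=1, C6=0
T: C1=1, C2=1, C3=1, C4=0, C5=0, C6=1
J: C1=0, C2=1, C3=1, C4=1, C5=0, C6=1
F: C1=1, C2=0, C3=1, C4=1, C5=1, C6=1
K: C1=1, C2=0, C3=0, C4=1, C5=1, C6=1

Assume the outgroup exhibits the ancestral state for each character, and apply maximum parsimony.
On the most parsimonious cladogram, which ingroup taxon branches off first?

Character polarity is set by the outgroup: the derived state is whichever differs from the outgroup's state, so for C1, C4, C5 the derived state is '0', and for the remaining characters it is '1'.
C1: derived state '0' in J only — an autapomorphy, so it tells us nothing about relationships among taxa.
Only J and T show the derived state '1' for C2, supporting them as a clade.
Only D, F, J, and T show the derived state '1' for C3, supporting them as a clade.
C4 (derived state '0') is unique to T (autapomorphy; uninformative for grouping).
C5 (derived state '0') is shared by D, J, and T — a synapomorphy uniting that clade.
C6 (derived state '1') is shared by all ingroup taxa — unites the whole ingroup.
Most parsimonious ingroup topology: (((D,(J,T)),F),K).
K is sister to the clade containing all other ingroup taxa, so it is the earliest-diverging (most basal) ingroup lineage.

K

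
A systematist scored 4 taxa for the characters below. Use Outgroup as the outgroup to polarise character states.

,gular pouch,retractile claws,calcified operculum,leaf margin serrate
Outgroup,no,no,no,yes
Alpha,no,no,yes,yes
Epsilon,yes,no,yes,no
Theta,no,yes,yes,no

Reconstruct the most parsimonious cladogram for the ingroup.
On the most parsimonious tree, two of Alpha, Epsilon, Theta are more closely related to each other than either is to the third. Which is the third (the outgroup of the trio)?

Character polarity is set by the outgroup: the derived state is whichever differs from the outgroup's state, so for leaf margin serrate the derived state is 'no', and for the remaining characters it is 'yes'.
gular pouch (derived state 'yes') is unique to Epsilon (autapomorphy; uninformative for grouping).
retractile claws: derived state 'yes' in Theta only — an autapomorphy, so it tells us nothing about relationships among taxa.
calcified operculum (derived state 'yes') is shared by all ingroup taxa — unites the whole ingroup.
leaf margin serrate: derived state 'no' in Epsilon and Theta only — synapomorphy for {Epsilon, Theta}.
Most parsimonious ingroup topology: (Alpha,(Epsilon,Theta)).
Epsilon and Theta share a more recent common ancestor with each other than either does with Alpha, so Alpha is the least closely related of the three.

Alpha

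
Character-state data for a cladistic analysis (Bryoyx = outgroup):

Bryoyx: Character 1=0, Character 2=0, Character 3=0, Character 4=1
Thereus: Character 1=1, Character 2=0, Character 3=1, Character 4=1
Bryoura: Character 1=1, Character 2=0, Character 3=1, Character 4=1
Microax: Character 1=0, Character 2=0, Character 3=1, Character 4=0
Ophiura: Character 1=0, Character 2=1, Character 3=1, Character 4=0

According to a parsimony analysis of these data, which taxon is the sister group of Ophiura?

Microax

Character polarity is set by the outgroup: the derived state is whichever differs from the outgroup's state, so for Character 4 the derived state is '0', and for the remaining characters it is '1'.
Character 1 (derived state '1') is shared by Bryoura and Thereus — a synapomorphy uniting that clade.
Character 2 (derived state '1') is unique to Ophiura (autapomorphy; uninformative for grouping).
Character 3 (derived state '1') is shared by all ingroup taxa — unites the whole ingroup.
Only Microax and Ophiura show the derived state '0' for Character 4, supporting them as a clade.
Most parsimonious ingroup topology: ((Thereus,Bryoura),(Microax,Ophiura)).
Ophiura and Microax form a cherry on this tree, so they are sister taxa.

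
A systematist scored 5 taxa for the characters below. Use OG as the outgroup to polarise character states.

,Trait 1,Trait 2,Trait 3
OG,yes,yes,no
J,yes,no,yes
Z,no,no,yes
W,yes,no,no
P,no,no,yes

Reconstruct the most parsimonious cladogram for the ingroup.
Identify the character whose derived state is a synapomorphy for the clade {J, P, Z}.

Trait 3

Character polarity is set by the outgroup: the derived state is whichever differs from the outgroup's state, so for Trait 1, Trait 2 the derived state is 'no', and for the remaining characters it is 'yes'.
Only P and Z show the derived state 'no' for Trait 1, supporting them as a clade.
All ingroup taxa share the derived state 'no' for Trait 2; it defines the ingroup but does not resolve relationships within it.
Trait 3 (derived state 'yes') is shared by J, P, and Z — a synapomorphy uniting that clade.
Most parsimonious ingroup topology: ((J,(Z,P)),W).
The clade {J, P, Z} is supported by Trait 3: its derived state 'yes' occurs in exactly those taxa and in no other taxon (including the outgroup).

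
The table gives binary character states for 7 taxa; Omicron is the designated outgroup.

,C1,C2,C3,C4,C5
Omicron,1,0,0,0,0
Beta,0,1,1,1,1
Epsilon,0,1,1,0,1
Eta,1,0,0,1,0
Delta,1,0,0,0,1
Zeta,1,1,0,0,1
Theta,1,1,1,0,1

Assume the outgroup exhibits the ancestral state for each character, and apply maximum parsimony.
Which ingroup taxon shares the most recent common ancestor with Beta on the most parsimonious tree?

Epsilon

Character polarity is set by the outgroup: the derived state is whichever differs from the outgroup's state, so for C1 the derived state is '0', and for the remaining characters it is '1'.
Only Beta and Epsilon show the derived state '0' for C1, supporting them as a clade.
C2: derived state '1' in Beta, Epsilon, Theta, and Zeta only — synapomorphy for {Beta, Epsilon, Theta, Zeta}.
C3: derived state '1' in Beta, Epsilon, and Theta only — synapomorphy for {Beta, Epsilon, Theta}.
C4 (state '1') occurs in Beta and Eta but conflicts with the nesting implied by the other characters — most parsimoniously interpreted as homoplasy.
Only Beta, Delta, Epsilon, Theta, and Zeta show the derived state '1' for C5, supporting them as a clade.
Most parsimonious ingroup topology: (((((Beta,Epsilon),Theta),Zeta),Delta),Eta).
Beta and Epsilon form a cherry on this tree, so they are sister taxa.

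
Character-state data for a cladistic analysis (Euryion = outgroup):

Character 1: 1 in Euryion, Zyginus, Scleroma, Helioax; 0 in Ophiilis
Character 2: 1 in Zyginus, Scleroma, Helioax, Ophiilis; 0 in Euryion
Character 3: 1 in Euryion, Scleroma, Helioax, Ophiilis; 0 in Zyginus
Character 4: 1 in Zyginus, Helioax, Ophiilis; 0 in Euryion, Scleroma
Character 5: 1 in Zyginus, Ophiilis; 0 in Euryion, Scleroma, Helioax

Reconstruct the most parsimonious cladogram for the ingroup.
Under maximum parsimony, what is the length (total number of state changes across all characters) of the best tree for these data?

5

Character polarity is set by the outgroup: the derived state is whichever differs from the outgroup's state, so for Character 1, Character 3 the derived state is '0', and for the remaining characters it is '1'.
Character 1 (derived state '0') is unique to Ophiilis (autapomorphy; uninformative for grouping).
Character 2 (derived state '1') is shared by all ingroup taxa — unites the whole ingroup.
Character 3 (derived state '0') is unique to Zyginus (autapomorphy; uninformative for grouping).
Only Helioax, Ophiilis, and Zyginus show the derived state '1' for Character 4, supporting them as a clade.
Only Ophiilis and Zyginus show the derived state '1' for Character 5, supporting them as a clade.
Most parsimonious ingroup topology: (((Zyginus,Ophiilis),Helioax),Scleroma).
Changes per character on this tree: Character 1: 1; Character 2: 1; Character 3: 1; Character 4: 1; Character 5: 1.
Total = 5.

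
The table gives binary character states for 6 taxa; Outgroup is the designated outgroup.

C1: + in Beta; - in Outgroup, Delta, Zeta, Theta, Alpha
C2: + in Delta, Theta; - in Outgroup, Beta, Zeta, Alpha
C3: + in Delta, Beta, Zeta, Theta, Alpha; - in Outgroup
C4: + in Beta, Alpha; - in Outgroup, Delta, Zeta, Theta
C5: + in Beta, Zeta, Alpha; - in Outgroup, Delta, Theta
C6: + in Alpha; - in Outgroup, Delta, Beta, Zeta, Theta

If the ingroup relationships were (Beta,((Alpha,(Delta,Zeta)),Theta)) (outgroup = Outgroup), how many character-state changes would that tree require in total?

Map each character onto (Beta,((Alpha,(Delta,Zeta)),Theta)) (rooted by Outgroup) and count the minimum state changes it requires (Fitch parsimony):
C1: 1; C2: 2; C3: 1; C4: 2; C5: 3; C6: 1.
Total tree length = 10.

10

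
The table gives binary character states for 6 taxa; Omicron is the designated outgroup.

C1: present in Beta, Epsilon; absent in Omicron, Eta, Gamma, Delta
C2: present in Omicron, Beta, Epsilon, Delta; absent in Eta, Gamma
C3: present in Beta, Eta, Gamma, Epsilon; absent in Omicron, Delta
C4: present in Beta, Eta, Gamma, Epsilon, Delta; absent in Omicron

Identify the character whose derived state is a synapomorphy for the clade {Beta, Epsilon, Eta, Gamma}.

C3

Character polarity is set by the outgroup: the derived state is whichever differs from the outgroup's state, so for C2 the derived state is 'absent', and for the remaining characters it is 'present'.
C1: derived state 'present' in Beta and Epsilon only — synapomorphy for {Beta, Epsilon}.
C2 (derived state 'absent') is shared by Eta and Gamma — a synapomorphy uniting that clade.
Only Beta, Epsilon, Eta, and Gamma show the derived state 'present' for C3, supporting them as a clade.
All ingroup taxa share the derived state 'present' for C4; it defines the ingroup but does not resolve relationships within it.
Most parsimonious ingroup topology: (((Beta,Epsilon),(Eta,Gamma)),Delta).
The clade {Beta, Epsilon, Eta, Gamma} is supported by C3: its derived state 'present' occurs in exactly those taxa and in no other taxon (including the outgroup).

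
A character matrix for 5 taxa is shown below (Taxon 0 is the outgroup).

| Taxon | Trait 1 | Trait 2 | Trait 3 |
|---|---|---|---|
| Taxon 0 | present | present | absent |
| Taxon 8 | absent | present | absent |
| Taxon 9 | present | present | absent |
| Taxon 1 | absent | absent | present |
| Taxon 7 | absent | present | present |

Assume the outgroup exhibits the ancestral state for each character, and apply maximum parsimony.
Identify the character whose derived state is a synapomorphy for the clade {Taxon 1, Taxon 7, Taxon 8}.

Trait 1

Character polarity is set by the outgroup: the derived state is whichever differs from the outgroup's state, so for Trait 1, Trait 2 the derived state is 'absent', and for the remaining characters it is 'present'.
Trait 1 (derived state 'absent') is shared by Taxon 1, Taxon 7, and Taxon 8 — a synapomorphy uniting that clade.
Trait 2 (derived state 'absent') is unique to Taxon 1 (autapomorphy; uninformative for grouping).
Trait 3 (derived state 'present') is shared by Taxon 1 and Taxon 7 — a synapomorphy uniting that clade.
Most parsimonious ingroup topology: ((Taxon 8,(Taxon 1,Taxon 7)),Taxon 9).
The clade {Taxon 1, Taxon 7, Taxon 8} is supported by Trait 1: its derived state 'absent' occurs in exactly those taxa and in no other taxon (including the outgroup).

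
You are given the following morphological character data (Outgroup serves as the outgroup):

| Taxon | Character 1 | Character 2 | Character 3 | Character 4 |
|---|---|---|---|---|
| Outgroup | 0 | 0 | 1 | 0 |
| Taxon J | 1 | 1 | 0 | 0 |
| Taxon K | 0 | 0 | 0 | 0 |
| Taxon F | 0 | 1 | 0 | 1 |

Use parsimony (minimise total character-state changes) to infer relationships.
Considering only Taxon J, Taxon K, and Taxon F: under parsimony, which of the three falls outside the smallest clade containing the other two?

Taxon K

Character polarity is set by the outgroup: the derived state is whichever differs from the outgroup's state, so for Character 3 the derived state is '0', and for the remaining characters it is '1'.
Character 1: derived state '1' in Taxon J only — an autapomorphy, so it tells us nothing about relationships among taxa.
Character 2 (derived state '1') is shared by Taxon F and Taxon J — a synapomorphy uniting that clade.
Character 3 (derived state '0') is shared by all ingroup taxa — unites the whole ingroup.
Character 4 (derived state '1') is unique to Taxon F (autapomorphy; uninformative for grouping).
Most parsimonious ingroup topology: ((Taxon J,Taxon F),Taxon K).
Taxon F and Taxon J share a more recent common ancestor with each other than either does with Taxon K, so Taxon K is the least closely related of the three.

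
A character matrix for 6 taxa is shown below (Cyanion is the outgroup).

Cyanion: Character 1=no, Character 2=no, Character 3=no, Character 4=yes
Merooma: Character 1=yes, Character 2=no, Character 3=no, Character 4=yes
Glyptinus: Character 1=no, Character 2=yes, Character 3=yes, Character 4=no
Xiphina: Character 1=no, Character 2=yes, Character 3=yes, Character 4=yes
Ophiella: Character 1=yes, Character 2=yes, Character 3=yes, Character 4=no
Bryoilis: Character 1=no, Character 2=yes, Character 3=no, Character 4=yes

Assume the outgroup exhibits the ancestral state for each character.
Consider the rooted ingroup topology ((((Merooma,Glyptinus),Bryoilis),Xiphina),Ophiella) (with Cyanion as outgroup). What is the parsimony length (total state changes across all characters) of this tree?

9

Map each character onto ((((Merooma,Glyptinus),Bryoilis),Xiphina),Ophiella) (rooted by Cyanion) and count the minimum state changes it requires (Fitch parsimony):
Character 1: 2; Character 2: 2; Character 3: 3; Character 4: 2.
Total tree length = 9.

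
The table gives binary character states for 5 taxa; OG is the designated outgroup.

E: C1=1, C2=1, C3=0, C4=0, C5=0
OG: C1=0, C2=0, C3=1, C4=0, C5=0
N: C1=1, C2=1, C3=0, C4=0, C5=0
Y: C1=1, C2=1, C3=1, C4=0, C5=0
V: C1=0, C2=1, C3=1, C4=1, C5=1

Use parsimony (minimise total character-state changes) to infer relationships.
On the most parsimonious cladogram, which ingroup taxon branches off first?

V

Character polarity is set by the outgroup: the derived state is whichever differs from the outgroup's state, so for C3 the derived state is '0', and for the remaining characters it is '1'.
C1 (derived state '1') is shared by E, N, and Y — a synapomorphy uniting that clade.
C2 (derived state '1') is shared by all ingroup taxa — unites the whole ingroup.
C3 (derived state '0') is shared by E and N — a synapomorphy uniting that clade.
C4: derived state '1' in V only — an autapomorphy, so it tells us nothing about relationships among taxa.
C5 (derived state '1') is unique to V (autapomorphy; uninformative for grouping).
Most parsimonious ingroup topology: (((N,E),Y),V).
V is sister to the clade containing all other ingroup taxa, so it is the earliest-diverging (most basal) ingroup lineage.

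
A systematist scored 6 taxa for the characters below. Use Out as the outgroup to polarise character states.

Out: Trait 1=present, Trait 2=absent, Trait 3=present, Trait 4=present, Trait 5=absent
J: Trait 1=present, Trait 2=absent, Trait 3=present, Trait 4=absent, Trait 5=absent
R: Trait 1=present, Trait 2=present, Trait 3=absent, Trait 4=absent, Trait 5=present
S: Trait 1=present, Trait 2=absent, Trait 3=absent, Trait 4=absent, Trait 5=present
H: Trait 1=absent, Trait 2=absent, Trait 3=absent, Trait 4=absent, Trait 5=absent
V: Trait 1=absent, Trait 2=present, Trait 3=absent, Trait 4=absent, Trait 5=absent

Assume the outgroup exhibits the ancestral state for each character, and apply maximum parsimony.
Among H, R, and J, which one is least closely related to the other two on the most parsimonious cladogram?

J

Character polarity is set by the outgroup: the derived state is whichever differs from the outgroup's state, so for Trait 1, Trait 3, Trait 4 the derived state is 'absent', and for the remaining characters it is 'present'.
Only H and V show the derived state 'absent' for Trait 1, supporting them as a clade.
Trait 2 (state 'present') occurs in R and V but conflicts with the nesting implied by the other characters — most parsimoniously interpreted as homoplasy.
Trait 3 (derived state 'absent') is shared by H, R, S, and V — a synapomorphy uniting that clade.
Trait 4 (derived state 'absent') is shared by all ingroup taxa — unites the whole ingroup.
Trait 5: derived state 'present' in R and S only — synapomorphy for {R, S}.
Most parsimonious ingroup topology: (J,((R,S),(H,V))).
H and R share a more recent common ancestor with each other than either does with J, so J is the least closely related of the three.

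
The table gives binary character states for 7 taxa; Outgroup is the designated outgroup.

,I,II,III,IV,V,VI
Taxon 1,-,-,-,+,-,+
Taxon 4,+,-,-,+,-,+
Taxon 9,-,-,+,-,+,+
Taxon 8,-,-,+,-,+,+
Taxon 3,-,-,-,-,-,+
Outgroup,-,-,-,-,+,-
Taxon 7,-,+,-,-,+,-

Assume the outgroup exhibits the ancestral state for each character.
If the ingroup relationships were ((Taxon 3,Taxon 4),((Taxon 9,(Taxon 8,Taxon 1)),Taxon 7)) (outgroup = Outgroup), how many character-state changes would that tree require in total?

10

Map each character onto ((Taxon 3,Taxon 4),((Taxon 9,(Taxon 8,Taxon 1)),Taxon 7)) (rooted by Outgroup) and count the minimum state changes it requires (Fitch parsimony):
I: 1; II: 1; III: 2; IV: 2; V: 2; VI: 2.
Total tree length = 10.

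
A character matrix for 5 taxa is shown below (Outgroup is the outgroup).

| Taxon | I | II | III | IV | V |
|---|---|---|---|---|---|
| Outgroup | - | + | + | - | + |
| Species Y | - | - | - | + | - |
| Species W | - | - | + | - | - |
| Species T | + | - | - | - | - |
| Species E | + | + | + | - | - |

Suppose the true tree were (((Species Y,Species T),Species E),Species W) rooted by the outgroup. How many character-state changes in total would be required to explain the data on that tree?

7

Map each character onto (((Species Y,Species T),Species E),Species W) (rooted by Outgroup) and count the minimum state changes it requires (Fitch parsimony):
I: 2; II: 2; III: 1; IV: 1; V: 1.
Total tree length = 7.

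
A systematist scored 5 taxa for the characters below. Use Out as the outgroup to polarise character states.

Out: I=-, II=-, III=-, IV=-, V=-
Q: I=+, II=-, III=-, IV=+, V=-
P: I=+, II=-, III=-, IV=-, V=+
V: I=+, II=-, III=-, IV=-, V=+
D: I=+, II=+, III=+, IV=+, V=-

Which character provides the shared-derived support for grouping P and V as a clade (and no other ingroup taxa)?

V

The outgroup has state '-' for every character, so '+' is the derived state throughout.
All ingroup taxa share the derived state '+' for I; it defines the ingroup but does not resolve relationships within it.
II: derived state '+' in D only — an autapomorphy, so it tells us nothing about relationships among taxa.
III: derived state '+' in D only — an autapomorphy, so it tells us nothing about relationships among taxa.
IV: derived state '+' in D and Q only — synapomorphy for {D, Q}.
V: derived state '+' in P and V only — synapomorphy for {P, V}.
Most parsimonious ingroup topology: ((P,V),(Q,D)).
The clade {P, V} is supported by V: its derived state '+' occurs in exactly those taxa and in no other taxon (including the outgroup).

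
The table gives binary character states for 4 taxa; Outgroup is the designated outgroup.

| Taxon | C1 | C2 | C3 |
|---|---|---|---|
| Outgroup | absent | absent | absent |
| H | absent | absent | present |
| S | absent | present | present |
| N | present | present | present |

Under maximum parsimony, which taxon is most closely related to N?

The outgroup has state 'absent' for every character, so 'present' is the derived state throughout.
C1 (derived state 'present') is unique to N (autapomorphy; uninformative for grouping).
C2 (derived state 'present') is shared by N and S — a synapomorphy uniting that clade.
C3 (derived state 'present') is shared by all ingroup taxa — unites the whole ingroup.
Most parsimonious ingroup topology: (H,(S,N)).
N and S form a cherry on this tree, so they are sister taxa.

S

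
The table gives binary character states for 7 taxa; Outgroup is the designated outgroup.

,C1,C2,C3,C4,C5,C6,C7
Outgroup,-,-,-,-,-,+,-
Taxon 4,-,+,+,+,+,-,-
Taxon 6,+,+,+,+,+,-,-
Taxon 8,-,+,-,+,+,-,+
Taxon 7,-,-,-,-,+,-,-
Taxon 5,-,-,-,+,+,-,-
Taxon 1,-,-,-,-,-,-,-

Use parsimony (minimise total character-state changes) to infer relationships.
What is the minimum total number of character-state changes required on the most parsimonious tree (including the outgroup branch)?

Character polarity is set by the outgroup: the derived state is whichever differs from the outgroup's state, so for C6 the derived state is '-', and for the remaining characters it is '+'.
C1: derived state '+' in Taxon 6 only — an autapomorphy, so it tells us nothing about relationships among taxa.
Only Taxon 4, Taxon 6, and Taxon 8 show the derived state '+' for C2, supporting them as a clade.
Only Taxon 4 and Taxon 6 show the derived state '+' for C3, supporting them as a clade.
Only Taxon 4, Taxon 5, Taxon 6, and Taxon 8 show the derived state '+' for C4, supporting them as a clade.
Only Taxon 4, Taxon 5, Taxon 6, Taxon 7, and Taxon 8 show the derived state '+' for C5, supporting them as a clade.
C6 (derived state '-') is shared by all ingroup taxa — unites the whole ingroup.
C7: derived state '+' in Taxon 8 only — an autapomorphy, so it tells us nothing about relationships among taxa.
Most parsimonious ingroup topology: (((((Taxon 4,Taxon 6),Taxon 8),Taxon 5),Taxon 7),Taxon 1).
Changes per character on this tree: C1: 1; C2: 1; C3: 1; C4: 1; C5: 1; C6: 1; C7: 1.
Total = 7.

7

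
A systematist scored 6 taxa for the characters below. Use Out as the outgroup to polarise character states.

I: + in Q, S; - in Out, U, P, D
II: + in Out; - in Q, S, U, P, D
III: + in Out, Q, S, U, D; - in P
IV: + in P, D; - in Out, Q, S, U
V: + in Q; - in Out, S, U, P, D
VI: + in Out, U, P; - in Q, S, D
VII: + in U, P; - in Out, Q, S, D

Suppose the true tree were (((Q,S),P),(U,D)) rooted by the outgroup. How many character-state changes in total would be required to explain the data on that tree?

Map each character onto (((Q,S),P),(U,D)) (rooted by Out) and count the minimum state changes it requires (Fitch parsimony):
I: 1; II: 1; III: 1; IV: 2; V: 1; VI: 2; VII: 2.
Total tree length = 10.

10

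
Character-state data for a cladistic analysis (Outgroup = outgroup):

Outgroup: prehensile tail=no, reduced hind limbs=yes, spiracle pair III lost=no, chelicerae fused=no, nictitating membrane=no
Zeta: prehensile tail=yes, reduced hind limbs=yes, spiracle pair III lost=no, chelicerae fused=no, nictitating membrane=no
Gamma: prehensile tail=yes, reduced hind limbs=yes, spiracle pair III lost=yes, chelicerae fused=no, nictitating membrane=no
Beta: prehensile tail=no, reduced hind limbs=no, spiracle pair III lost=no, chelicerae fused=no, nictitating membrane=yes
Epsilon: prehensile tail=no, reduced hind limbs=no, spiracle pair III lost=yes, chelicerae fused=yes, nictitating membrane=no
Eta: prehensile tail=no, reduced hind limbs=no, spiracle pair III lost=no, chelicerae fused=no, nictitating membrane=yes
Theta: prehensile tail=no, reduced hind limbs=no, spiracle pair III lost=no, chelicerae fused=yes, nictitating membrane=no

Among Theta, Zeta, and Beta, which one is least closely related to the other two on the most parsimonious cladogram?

Zeta

Character polarity is set by the outgroup: the derived state is whichever differs from the outgroup's state, so for reduced hind limbs the derived state is 'no', and for the remaining characters it is 'yes'.
prehensile tail: derived state 'yes' in Gamma and Zeta only — synapomorphy for {Gamma, Zeta}.
reduced hind limbs (derived state 'no') is shared by Beta, Epsilon, Eta, and Theta — a synapomorphy uniting that clade.
spiracle pair III lost (state 'yes') occurs in Epsilon and Gamma but conflicts with the nesting implied by the other characters — most parsimoniously interpreted as homoplasy.
chelicerae fused: derived state 'yes' in Epsilon and Theta only — synapomorphy for {Epsilon, Theta}.
Only Beta and Eta show the derived state 'yes' for nictitating membrane, supporting them as a clade.
Most parsimonious ingroup topology: ((Zeta,Gamma),((Beta,Eta),(Epsilon,Theta))).
Beta and Theta share a more recent common ancestor with each other than either does with Zeta, so Zeta is the least closely related of the three.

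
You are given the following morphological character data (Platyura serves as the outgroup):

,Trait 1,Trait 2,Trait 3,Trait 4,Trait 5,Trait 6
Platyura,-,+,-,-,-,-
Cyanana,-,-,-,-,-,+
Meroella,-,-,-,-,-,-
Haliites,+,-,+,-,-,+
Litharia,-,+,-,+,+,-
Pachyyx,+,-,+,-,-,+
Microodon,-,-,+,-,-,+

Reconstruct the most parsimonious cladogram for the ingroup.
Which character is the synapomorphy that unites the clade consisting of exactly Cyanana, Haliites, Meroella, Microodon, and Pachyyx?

Trait 2

Character polarity is set by the outgroup: the derived state is whichever differs from the outgroup's state, so for Trait 2 the derived state is '-', and for the remaining characters it is '+'.
Trait 1 (derived state '+') is shared by Haliites and Pachyyx — a synapomorphy uniting that clade.
Trait 2 (derived state '-') is shared by Cyanana, Haliites, Meroella, Microodon, and Pachyyx — a synapomorphy uniting that clade.
Trait 3: derived state '+' in Haliites, Microodon, and Pachyyx only — synapomorphy for {Haliites, Microodon, Pachyyx}.
Trait 4 (derived state '+') is unique to Litharia (autapomorphy; uninformative for grouping).
Trait 5: derived state '+' in Litharia only — an autapomorphy, so it tells us nothing about relationships among taxa.
Only Cyanana, Haliites, Microodon, and Pachyyx show the derived state '+' for Trait 6, supporting them as a clade.
Most parsimonious ingroup topology: (((Cyanana,((Haliites,Pachyyx),Microodon)),Meroella),Litharia).
The clade {Cyanana, Haliites, Meroella, Microodon, Pachyyx} is supported by Trait 2: its derived state '-' occurs in exactly those taxa and in no other taxon (including the outgroup).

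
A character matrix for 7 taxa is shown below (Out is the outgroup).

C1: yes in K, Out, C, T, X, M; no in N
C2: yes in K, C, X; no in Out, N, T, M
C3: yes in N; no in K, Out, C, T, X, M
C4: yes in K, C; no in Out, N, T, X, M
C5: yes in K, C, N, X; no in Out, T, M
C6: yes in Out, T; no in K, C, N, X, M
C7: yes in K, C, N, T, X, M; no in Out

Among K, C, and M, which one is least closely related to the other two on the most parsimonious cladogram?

M

Character polarity is set by the outgroup: the derived state is whichever differs from the outgroup's state, so for C1, C6 the derived state is 'no', and for the remaining characters it is 'yes'.
C1 (derived state 'no') is unique to N (autapomorphy; uninformative for grouping).
C2: derived state 'yes' in C, K, and X only — synapomorphy for {C, K, X}.
C3 (derived state 'yes') is unique to N (autapomorphy; uninformative for grouping).
Only C and K show the derived state 'yes' for C4, supporting them as a clade.
Only C, K, N, and X show the derived state 'yes' for C5, supporting them as a clade.
C6: derived state 'no' in C, K, M, N, and X only — synapomorphy for {C, K, M, N, X}.
All ingroup taxa share the derived state 'yes' for C7; it defines the ingroup but does not resolve relationships within it.
Most parsimonious ingroup topology: (((N,(X,(C,K))),M),T).
C and K share a more recent common ancestor with each other than either does with M, so M is the least closely related of the three.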